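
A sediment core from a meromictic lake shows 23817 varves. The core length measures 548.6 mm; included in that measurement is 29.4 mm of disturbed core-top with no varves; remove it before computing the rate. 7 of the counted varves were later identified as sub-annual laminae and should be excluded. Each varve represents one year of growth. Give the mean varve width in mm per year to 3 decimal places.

0.022 mm per year

True varve count = 23817 − 7 = 23810.
The growth record spans 548.6 − 29.4 = 519.2 mm.
Mean rate = 519.2 mm / 23810 years ≈ 0.022 mm per year.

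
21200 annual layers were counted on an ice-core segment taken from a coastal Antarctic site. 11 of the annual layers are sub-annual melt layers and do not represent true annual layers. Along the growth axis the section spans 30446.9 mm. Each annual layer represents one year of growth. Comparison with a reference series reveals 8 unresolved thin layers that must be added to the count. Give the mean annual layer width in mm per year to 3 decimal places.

1.436 mm per year

Correcting the raw count gives 21200 − 11 + 8 = 21197 true annual layers.
Extension rate ≈ 30446.9 / 21197 = 1.436 mm per year.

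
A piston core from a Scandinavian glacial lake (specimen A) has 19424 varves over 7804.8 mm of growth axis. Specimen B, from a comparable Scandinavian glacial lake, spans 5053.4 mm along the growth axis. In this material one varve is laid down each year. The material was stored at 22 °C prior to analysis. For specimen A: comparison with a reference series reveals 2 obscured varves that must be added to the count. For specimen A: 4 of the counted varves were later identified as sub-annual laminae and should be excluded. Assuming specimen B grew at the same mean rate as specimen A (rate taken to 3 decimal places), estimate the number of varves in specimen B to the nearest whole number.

Specimen A: adjusted count: 19424 − 4 + 2 = 19422 varves.
A: Extension rate ≈ 7804.8 / 19422 = 0.402 mm per year.
For B, 5053.4 / 0.402 = 12570.65 years ≈ 12571 varves.

12571 varves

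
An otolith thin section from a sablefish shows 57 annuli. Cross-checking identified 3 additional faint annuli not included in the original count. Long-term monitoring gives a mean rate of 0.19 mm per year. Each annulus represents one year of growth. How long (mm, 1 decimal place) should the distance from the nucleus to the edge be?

After corrections the count is 57 + 3 = 60 annuli.
60 years at 0.19 mm/year gives 0.19 × 60 = 11.4 mm.

11.4 mm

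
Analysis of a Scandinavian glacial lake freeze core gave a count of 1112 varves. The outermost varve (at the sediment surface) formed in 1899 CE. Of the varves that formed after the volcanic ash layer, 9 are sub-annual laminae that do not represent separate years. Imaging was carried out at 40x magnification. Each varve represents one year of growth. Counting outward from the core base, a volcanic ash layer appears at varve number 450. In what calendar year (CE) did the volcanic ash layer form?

1246 CE

The volcanic ash layer sits at varve 450 from the core base, so 1112 − 450 = 662 varves formed after it.
Excluding 9 false varves: 662 − 9 = 653.
The varve at the sediment surface is 1899 CE, so the volcanic ash layer dates to 1899 − 653 = 1246 CE.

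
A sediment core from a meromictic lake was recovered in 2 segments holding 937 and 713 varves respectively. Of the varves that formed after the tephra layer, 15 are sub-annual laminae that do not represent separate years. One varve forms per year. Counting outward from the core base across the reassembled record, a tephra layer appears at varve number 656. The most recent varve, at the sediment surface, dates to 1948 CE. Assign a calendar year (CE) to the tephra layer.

Total varves = 937 + 713 = 1650.
The tephra layer sits at varve 656 from the core base, so 1650 − 656 = 994 varves formed after it.
Excluding 15 false varves: 994 − 15 = 979.
Counting back 979 years from 1948 CE places the tephra layer in 1948 − 979 = 969 CE.

969 CE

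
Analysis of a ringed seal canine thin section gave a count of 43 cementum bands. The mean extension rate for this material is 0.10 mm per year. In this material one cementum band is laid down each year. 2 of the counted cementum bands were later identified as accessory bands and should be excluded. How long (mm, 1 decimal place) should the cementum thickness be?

4.1 mm

Correcting the raw count gives 43 − 2 = 41 true cementum bands.
Predicted length = 0.10 mm/year × 41 years = 4.1 mm.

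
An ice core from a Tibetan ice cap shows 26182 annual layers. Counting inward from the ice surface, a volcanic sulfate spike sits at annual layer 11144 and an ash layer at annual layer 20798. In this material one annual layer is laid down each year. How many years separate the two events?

Separation: 20798 − 11144 = 9654 annual layers.
One annual layer per year makes the interval 9654 years.

9654 years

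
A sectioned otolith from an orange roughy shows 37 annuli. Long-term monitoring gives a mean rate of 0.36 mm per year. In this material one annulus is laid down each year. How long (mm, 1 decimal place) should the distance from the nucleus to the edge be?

The record spans 37 years at 0.36 mm per year.
Predicted length = 0.36 mm/year × 37 years = 13.3 mm.

13.3 mm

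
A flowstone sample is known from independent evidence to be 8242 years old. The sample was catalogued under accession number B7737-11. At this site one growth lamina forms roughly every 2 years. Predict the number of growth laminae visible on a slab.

4121 growth laminae

One growth lamina every 2 years means 8242 / 2 = 4121 growth laminae.
So 4121 growth laminae should be present.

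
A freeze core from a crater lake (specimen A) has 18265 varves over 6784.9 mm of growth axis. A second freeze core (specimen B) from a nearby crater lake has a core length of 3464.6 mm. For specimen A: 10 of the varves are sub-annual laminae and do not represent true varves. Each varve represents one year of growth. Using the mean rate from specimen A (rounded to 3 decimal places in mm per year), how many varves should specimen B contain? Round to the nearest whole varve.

9313 varves

Specimen A: correcting the raw count gives 18265 − 10 = 18255 true varves.
A: 6784.9 mm over 18255 years gives 6784.9 / 18255 ≈ 0.372 mm/yr.
B spans 3464.6 / 0.372 = 9313.44 years ≈ 9313 varves.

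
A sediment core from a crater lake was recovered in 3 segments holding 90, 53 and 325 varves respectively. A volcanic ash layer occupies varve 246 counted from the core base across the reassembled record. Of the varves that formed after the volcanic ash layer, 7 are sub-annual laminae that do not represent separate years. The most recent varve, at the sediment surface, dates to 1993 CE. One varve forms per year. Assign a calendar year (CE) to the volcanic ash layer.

1778 CE

Total varves = 90 + 53 + 325 = 468.
468 − 246 = 222 varves lie beyond the volcanic ash layer toward the sediment surface.
Excluding 7 false varves: 222 − 7 = 215.
The varve at the sediment surface is 1993 CE, so the volcanic ash layer dates to 1993 − 215 = 1778 CE.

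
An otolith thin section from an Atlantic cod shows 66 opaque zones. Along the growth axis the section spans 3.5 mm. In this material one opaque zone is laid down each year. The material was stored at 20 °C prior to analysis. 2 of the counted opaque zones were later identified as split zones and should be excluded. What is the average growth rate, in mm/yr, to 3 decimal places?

Adjusted count: 66 − 2 = 64 opaque zones.
Mean rate = 3.5 mm / 64 years ≈ 0.055 mm/yr.

0.055 mm/yr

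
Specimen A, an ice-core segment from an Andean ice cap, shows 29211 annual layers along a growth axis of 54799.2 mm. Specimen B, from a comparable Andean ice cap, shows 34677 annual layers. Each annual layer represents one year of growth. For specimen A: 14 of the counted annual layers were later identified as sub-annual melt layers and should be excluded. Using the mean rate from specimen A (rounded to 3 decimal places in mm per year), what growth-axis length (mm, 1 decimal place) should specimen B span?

Specimen A: adjusted count: 29211 − 14 = 29197 annual layers.
A: Mean rate = 54799.2 mm / 29197 years ≈ 1.877 mm per year.
B's length ≈ 1.877 × 34677 = 65088.7 mm.

65088.7 mm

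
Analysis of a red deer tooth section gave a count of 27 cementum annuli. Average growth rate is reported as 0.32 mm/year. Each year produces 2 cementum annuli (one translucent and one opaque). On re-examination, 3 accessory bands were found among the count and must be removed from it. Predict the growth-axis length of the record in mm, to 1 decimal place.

3.8 mm

Adjusted count: 27 − 3 = 24 cementum annuli.
Dividing by 2 cementum annuli per year: 24 / 2 = 12 years.
Predicted length = 0.32 mm/year × 12 years = 3.8 mm.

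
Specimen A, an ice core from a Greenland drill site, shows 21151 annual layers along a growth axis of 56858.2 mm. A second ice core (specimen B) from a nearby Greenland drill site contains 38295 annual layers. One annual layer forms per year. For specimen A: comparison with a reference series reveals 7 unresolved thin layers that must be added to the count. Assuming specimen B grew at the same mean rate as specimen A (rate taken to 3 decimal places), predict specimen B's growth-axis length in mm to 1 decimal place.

Specimen A: true annual layer count = 21151 + 7 = 21158.
A: Extension rate ≈ 56858.2 / 21158 = 2.687 mm per year.
For B, 2.687 mm/year × 38295 years = 102898.7 mm.

102898.7 mm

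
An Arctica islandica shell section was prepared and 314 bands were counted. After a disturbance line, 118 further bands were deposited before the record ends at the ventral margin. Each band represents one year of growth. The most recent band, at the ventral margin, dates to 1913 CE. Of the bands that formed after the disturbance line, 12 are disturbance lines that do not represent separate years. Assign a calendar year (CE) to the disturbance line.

118 bands formed after the disturbance line.
Removing the 12 false bands leaves 118 − 12 = 106 true bands beyond the disturbance line.
The band at the ventral margin is 1913 CE, so the disturbance line dates to 1913 − 106 = 1807 CE.

1807 CE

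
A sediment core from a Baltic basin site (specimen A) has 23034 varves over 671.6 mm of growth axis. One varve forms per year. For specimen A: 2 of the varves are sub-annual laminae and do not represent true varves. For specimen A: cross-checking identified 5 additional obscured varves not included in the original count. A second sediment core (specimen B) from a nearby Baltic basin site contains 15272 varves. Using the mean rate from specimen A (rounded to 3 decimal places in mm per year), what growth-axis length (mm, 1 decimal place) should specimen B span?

Specimen A: adjusted count: 23034 − 2 + 5 = 23037 varves.
A: 671.6 mm over 23037 years gives 671.6 / 23037 ≈ 0.029 mm/yr.
Length of B = 0.029 × 15272 = 442.9 mm.

442.9 mm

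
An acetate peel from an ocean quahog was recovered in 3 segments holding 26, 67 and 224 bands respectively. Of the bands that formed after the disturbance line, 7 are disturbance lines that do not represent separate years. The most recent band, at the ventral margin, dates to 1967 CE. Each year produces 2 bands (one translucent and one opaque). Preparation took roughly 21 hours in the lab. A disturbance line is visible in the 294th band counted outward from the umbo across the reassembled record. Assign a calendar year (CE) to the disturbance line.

Total bands = 26 + 67 + 224 = 317.
Between band 294 and the ventral margin there are 317 − 294 = 23 bands.
23 − 7 false = 16 true bands after the disturbance line.
16 bands at 2 per year is 16 / 2 = 8 years.
The band at the ventral margin is 1967 CE, so the disturbance line dates to 1967 − 8 = 1959 CE.

1959 CE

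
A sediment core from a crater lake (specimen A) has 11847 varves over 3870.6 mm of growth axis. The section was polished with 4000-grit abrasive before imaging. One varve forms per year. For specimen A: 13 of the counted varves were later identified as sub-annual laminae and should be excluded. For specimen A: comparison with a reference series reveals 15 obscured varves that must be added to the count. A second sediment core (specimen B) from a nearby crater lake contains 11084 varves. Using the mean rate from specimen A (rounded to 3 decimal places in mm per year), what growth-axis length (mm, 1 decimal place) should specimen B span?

Specimen A: after corrections the count is 11847 − 13 + 15 = 11849 varves.
A: Extension rate ≈ 3870.6 / 11849 = 0.327 mm per year.
Length of B = 0.327 × 11084 = 3624.5 mm.

3624.5 mm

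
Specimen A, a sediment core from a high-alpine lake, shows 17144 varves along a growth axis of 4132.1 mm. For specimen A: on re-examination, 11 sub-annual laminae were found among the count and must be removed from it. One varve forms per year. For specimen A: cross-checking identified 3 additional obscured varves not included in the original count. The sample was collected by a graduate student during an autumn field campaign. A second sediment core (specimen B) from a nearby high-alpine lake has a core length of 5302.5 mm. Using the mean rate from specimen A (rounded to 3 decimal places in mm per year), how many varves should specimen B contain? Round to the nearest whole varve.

Specimen A: adjusted count: 17144 − 11 + 3 = 17136 varves.
A: Extension rate ≈ 4132.1 / 17136 = 0.241 mm per year.
For B, 5302.5 / 0.241 = 22002.07 years ≈ 22002 varves.

22002 varves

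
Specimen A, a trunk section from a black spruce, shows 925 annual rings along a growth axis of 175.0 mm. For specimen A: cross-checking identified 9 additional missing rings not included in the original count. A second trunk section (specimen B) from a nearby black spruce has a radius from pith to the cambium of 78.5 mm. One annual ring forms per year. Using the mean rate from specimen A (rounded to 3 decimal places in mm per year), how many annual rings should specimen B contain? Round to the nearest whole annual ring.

420 annual rings

Specimen A: adjusted count: 925 + 9 = 934 annual rings.
A: Mean rate = 175.0 mm / 934 years ≈ 0.187 mm/year.
Specimen B: 78.5 mm / 0.187 mm per year = 419.79 years ≈ 420 annual rings.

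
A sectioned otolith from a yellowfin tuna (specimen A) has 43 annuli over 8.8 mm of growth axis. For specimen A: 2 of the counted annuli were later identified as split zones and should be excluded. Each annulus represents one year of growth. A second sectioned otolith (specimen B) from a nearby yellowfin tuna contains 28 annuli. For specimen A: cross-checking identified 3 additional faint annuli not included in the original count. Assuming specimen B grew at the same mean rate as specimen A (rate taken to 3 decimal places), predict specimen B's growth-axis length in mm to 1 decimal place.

Specimen A: correcting the raw count gives 43 − 2 + 3 = 44 true annuli.
A: Extension rate ≈ 8.8 / 44 = 0.200 mm/year.
B's length ≈ 0.200 × 28 = 5.6 mm.

5.6 mm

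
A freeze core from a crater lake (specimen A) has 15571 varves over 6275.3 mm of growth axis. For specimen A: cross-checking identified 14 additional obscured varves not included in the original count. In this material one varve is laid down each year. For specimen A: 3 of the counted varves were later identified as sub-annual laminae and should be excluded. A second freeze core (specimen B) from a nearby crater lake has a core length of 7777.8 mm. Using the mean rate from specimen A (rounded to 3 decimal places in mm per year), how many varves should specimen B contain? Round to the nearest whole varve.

19300 varves

Specimen A: true varve count = 15571 − 3 + 14 = 15582.
A: Mean rate = 6275.3 mm / 15582 years ≈ 0.403 mm/year.
For B, 7777.8 / 0.403 = 19299.75 years ≈ 19300 varves.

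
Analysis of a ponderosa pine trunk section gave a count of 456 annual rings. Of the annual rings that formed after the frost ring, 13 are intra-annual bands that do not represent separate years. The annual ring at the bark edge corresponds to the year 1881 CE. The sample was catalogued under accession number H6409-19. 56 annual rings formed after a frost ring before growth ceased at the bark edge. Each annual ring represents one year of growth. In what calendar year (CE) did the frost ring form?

1838 CE

56 annual rings post-date the frost ring.
56 − 13 false = 43 true annual rings after the frost ring.
Counting back 43 years from 1881 CE places the frost ring in 1881 − 43 = 1838 CE.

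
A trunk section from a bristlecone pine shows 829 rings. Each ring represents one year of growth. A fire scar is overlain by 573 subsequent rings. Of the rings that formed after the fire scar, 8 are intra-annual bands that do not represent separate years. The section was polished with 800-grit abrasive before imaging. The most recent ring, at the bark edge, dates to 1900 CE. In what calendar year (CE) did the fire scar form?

573 rings post-date the fire scar.
Removing the 8 false rings leaves 573 − 8 = 565 true rings beyond the fire scar.
The ring at the bark edge is 1900 CE, so the fire scar dates to 1900 − 565 = 1335 CE.

1335 CE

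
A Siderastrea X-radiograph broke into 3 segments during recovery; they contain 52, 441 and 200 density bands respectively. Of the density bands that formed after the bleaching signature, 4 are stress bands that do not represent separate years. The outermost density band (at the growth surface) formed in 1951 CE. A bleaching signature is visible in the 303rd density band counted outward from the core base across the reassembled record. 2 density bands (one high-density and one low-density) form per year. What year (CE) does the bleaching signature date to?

Total density bands = 52 + 441 + 200 = 693.
Between density band 303 and the growth surface there are 693 − 303 = 390 density bands.
Removing the 4 false density bands leaves 390 − 4 = 386 true density bands beyond the bleaching signature.
Dividing by 2 density bands per year: 386 / 2 = 193 years.
Counting back 193 years from 1951 CE places the bleaching signature in 1951 − 193 = 1758 CE.

1758 CE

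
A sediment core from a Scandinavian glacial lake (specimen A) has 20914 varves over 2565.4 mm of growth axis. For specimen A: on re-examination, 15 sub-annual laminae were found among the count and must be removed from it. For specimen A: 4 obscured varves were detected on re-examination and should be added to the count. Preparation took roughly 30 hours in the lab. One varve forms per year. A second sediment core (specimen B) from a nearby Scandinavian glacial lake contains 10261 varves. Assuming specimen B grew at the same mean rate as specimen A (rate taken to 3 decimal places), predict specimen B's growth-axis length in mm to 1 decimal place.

Specimen A: true varve count = 20914 − 15 + 4 = 20903.
A: Extension rate ≈ 2565.4 / 20903 = 0.123 mm/year.
Length of B = 0.123 × 10261 = 1262.1 mm.

1262.1 mm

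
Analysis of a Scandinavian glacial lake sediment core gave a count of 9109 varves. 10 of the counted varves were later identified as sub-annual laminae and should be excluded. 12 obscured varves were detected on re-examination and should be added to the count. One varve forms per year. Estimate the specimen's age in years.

True varve count = 9109 − 10 + 12 = 9111.
With a one-to-one varve periodicity this is 9111 years.

9111 yr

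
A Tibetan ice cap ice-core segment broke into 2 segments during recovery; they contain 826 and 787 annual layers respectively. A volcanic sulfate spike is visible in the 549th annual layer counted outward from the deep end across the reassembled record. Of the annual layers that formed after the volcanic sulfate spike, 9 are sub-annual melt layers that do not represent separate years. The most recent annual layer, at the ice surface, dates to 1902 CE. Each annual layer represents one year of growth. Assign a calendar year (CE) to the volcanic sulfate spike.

847 CE

Total annual layers = 826 + 787 = 1613.
Between annual layer 549 and the ice surface there are 1613 − 549 = 1064 annual layers.
Removing the 9 false annual layers leaves 1064 − 9 = 1055 true annual layers beyond the volcanic sulfate spike.
The annual layer at the ice surface is 1902 CE, so the volcanic sulfate spike dates to 1902 − 1055 = 847 CE.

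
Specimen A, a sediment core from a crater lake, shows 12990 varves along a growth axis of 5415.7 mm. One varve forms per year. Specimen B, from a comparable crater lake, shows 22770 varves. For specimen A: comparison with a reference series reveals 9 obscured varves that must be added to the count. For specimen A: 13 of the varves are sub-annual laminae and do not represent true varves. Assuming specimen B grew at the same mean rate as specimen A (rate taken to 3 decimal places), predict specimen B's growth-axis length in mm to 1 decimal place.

Specimen A: correcting the raw count gives 12990 − 13 + 9 = 12986 true varves.
A: Mean rate = 5415.7 mm / 12986 years ≈ 0.417 mm per year.
For B, 0.417 mm/year × 22770 years = 9495.1 mm.

9495.1 mm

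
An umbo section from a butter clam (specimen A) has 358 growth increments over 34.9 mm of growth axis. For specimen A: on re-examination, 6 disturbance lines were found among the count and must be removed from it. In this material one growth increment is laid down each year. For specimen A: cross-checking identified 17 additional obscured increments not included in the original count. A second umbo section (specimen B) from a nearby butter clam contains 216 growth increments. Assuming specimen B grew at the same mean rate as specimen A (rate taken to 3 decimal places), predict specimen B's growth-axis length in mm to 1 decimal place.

Specimen A: after corrections the count is 358 − 6 + 17 = 369 growth increments.
A: 34.9 mm over 369 years gives 34.9 / 369 ≈ 0.095 mm/year.
For B, 0.095 mm/year × 216 years = 20.5 mm.

20.5 mm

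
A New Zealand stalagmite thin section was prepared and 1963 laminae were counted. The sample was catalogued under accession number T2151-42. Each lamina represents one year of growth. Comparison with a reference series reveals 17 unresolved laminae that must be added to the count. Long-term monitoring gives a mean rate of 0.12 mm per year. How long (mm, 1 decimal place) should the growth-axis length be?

237.6 mm

Adjusted count: 1963 + 17 = 1980 laminae.
Predicted length = 0.12 mm/year × 1980 years = 237.6 mm.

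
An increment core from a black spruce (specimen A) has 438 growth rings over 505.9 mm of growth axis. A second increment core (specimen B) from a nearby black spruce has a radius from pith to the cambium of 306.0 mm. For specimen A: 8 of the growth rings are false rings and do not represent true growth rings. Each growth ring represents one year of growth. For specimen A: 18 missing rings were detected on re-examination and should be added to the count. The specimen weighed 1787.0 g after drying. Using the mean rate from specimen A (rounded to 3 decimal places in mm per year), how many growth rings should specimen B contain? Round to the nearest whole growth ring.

271 growth rings

Specimen A: correcting the raw count gives 438 − 8 + 18 = 448 true growth rings.
A: 505.9 mm over 448 years gives 505.9 / 448 ≈ 1.129 mm per year.
Specimen B: 306.0 mm / 1.129 mm per year = 271.04 years ≈ 271 growth rings.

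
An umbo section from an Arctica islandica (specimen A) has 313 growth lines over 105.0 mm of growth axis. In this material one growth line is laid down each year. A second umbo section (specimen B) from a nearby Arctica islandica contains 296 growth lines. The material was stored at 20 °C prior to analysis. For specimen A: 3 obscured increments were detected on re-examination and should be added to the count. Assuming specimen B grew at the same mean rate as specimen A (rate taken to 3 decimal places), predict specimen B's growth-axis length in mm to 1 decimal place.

Specimen A: correcting the raw count gives 313 + 3 = 316 true growth lines.
A: 105.0 mm over 316 years gives 105.0 / 316 ≈ 0.332 mm/year.
B's length ≈ 0.332 × 296 = 98.3 mm.

98.3 mm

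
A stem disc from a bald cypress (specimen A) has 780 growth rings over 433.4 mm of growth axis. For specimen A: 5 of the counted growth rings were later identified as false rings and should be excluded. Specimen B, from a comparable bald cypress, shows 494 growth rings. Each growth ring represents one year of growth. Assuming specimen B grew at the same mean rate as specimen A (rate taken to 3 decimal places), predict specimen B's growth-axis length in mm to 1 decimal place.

276.1 mm

Specimen A: adjusted count: 780 − 5 = 775 growth rings.
A: 433.4 mm over 775 years gives 433.4 / 775 ≈ 0.559 mm/year.
B's length ≈ 0.559 × 494 = 276.1 mm.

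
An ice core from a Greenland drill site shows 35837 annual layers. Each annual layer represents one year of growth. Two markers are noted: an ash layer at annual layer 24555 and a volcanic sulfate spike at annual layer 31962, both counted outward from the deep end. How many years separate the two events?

The two markers are separated by 31962 − 24555 = 7407 annual layers.
That is 7407 years at one annual layer per year.

7407 years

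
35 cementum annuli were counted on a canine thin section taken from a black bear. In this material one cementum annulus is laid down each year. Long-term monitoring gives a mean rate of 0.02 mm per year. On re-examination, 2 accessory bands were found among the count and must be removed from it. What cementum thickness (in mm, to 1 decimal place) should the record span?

0.7 mm

After corrections the count is 35 − 2 = 33 cementum annuli.
33 years at 0.02 mm/year gives 0.02 × 33 = 0.7 mm.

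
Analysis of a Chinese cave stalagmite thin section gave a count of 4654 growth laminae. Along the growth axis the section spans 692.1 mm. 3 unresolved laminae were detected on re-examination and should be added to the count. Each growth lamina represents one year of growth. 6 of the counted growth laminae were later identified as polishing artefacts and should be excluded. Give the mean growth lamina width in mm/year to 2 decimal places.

0.15 mm/year

True growth lamina count = 4654 − 6 + 3 = 4651.
Extension rate ≈ 692.1 / 4651 = 0.15 mm/year.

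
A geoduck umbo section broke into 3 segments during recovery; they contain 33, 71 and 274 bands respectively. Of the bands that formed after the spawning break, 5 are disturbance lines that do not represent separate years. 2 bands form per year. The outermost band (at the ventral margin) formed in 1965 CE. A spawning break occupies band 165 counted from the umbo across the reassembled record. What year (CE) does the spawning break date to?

Total bands = 33 + 71 + 274 = 378.
378 − 165 = 213 bands lie beyond the spawning break toward the ventral margin.
213 − 5 false = 208 true bands after the spawning break.
208 bands at 2 per year is 208 / 2 = 104 years.
The band at the ventral margin is 1965 CE, so the spawning break dates to 1965 − 104 = 1861 CE.

1861 CE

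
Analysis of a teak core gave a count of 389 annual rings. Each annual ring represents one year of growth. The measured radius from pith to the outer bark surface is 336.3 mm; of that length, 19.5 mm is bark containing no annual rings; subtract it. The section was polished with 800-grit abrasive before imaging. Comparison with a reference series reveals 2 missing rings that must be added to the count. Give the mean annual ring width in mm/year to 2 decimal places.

0.81 mm/year

True annual ring count = 389 + 2 = 391.
The growth record spans 336.3 − 19.5 = 316.8 mm.
Extension rate ≈ 316.8 / 391 = 0.81 mm/year.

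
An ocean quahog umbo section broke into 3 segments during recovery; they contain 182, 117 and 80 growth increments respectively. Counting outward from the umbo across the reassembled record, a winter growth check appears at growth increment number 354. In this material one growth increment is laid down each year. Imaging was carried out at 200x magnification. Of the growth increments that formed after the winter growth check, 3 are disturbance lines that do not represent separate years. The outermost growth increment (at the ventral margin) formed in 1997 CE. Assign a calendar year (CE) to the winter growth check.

1975 CE

Total growth increments = 182 + 117 + 80 = 379.
Between growth increment 354 and the ventral margin there are 379 − 354 = 25 growth increments.
Excluding 3 false growth increments: 25 − 3 = 22.
1997 − 22 = 1975 CE.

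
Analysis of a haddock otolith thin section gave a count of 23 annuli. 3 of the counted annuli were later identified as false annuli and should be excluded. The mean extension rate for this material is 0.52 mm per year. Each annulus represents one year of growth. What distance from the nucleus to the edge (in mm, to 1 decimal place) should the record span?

True annulus count = 23 − 3 = 20.
20 years at 0.52 mm/year gives 0.52 × 20 = 10.4 mm.

10.4 mm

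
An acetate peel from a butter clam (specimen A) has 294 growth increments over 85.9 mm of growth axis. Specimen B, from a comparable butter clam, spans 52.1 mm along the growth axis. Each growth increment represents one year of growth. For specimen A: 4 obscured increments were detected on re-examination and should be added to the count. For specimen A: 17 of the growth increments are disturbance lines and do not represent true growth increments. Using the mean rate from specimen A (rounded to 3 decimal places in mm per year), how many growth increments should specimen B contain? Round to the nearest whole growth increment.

170 growth increments

Specimen A: after corrections the count is 294 − 17 + 4 = 281 growth increments.
A: 85.9 mm over 281 years gives 85.9 / 281 ≈ 0.306 mm/year.
B spans 52.1 / 0.306 = 170.26 years ≈ 170 growth increments.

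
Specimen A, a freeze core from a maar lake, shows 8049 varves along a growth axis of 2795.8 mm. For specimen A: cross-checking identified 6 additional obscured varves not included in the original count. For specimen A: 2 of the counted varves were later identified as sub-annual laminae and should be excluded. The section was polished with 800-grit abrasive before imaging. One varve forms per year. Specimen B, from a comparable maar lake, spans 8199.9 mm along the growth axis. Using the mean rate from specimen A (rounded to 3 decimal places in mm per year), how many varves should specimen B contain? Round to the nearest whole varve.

Specimen A: after corrections the count is 8049 − 2 + 6 = 8053 varves.
A: 2795.8 mm over 8053 years gives 2795.8 / 8053 ≈ 0.347 mm/year.
Specimen B: 8199.9 mm / 0.347 mm per year = 23630.84 years ≈ 23631 varves.

23631 varves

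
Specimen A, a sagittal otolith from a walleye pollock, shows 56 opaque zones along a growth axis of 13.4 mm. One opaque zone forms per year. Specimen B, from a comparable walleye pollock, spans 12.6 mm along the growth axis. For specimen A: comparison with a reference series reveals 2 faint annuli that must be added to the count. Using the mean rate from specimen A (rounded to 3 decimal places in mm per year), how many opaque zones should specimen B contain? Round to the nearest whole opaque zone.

Specimen A: adjusted count: 56 + 2 = 58 opaque zones.
A: Mean rate = 13.4 mm / 58 years ≈ 0.231 mm per year.
Specimen B: 12.6 mm / 0.231 mm per year = 54.55 years ≈ 55 opaque zones.

55 opaque zones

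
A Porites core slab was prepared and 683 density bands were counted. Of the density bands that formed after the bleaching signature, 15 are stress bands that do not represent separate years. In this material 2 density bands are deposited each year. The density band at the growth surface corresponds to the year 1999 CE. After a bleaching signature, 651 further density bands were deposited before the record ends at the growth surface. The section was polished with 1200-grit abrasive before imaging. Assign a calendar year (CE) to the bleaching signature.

There are 651 density bands younger than the bleaching signature.
Excluding 15 false density bands: 651 − 15 = 636.
636 density bands at 2 per year is 636 / 2 = 318 years.
Counting back 318 years from 1999 CE places the bleaching signature in 1999 − 318 = 1681 CE.

1681 CE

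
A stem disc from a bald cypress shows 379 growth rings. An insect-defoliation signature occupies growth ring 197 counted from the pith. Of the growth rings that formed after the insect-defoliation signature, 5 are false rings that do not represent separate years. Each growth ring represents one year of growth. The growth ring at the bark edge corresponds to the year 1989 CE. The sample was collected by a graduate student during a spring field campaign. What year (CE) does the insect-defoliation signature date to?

1812 CE

The insect-defoliation signature sits at growth ring 197 from the pith, so 379 − 197 = 182 growth rings formed after it.
182 − 5 false = 177 true growth rings after the insect-defoliation signature.
1989 − 177 = 1812 CE.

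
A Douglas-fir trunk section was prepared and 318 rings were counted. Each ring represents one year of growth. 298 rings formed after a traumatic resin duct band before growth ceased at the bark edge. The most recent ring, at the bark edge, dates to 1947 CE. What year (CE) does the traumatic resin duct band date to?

1649 CE

There are 298 rings younger than the traumatic resin duct band.
Counting back 298 years from 1947 CE places the traumatic resin duct band in 1947 − 298 = 1649 CE.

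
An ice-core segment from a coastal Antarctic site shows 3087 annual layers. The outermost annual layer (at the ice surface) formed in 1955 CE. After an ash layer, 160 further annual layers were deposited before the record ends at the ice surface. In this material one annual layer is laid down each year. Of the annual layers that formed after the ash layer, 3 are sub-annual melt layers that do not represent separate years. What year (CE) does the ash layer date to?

1798 CE

There are 160 annual layers younger than the ash layer.
Removing the 3 false annual layers leaves 160 − 3 = 157 true annual layers beyond the ash layer.
The annual layer at the ice surface is 1955 CE, so the ash layer dates to 1955 − 157 = 1798 CE.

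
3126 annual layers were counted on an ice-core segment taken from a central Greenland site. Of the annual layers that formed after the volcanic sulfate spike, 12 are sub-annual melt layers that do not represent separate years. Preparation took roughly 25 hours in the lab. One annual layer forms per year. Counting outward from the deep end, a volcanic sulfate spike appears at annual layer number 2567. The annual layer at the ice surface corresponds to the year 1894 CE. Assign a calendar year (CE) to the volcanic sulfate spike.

1347 CE

3126 − 2567 = 559 annual layers lie beyond the volcanic sulfate spike toward the ice surface.
Removing the 12 false annual layers leaves 559 − 12 = 547 true annual layers beyond the volcanic sulfate spike.
Counting back 547 years from 1894 CE places the volcanic sulfate spike in 1894 − 547 = 1347 CE.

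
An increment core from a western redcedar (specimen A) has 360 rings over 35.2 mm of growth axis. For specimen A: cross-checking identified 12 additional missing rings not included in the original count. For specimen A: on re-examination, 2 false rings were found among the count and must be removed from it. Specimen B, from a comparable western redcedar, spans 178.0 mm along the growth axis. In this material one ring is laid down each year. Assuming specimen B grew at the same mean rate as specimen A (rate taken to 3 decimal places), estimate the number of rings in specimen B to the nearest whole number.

Specimen A: correcting the raw count gives 360 − 2 + 12 = 370 true rings.
A: Extension rate ≈ 35.2 / 370 = 0.095 mm per year.
B spans 178.0 / 0.095 = 1873.68 years ≈ 1874 rings.

1874 rings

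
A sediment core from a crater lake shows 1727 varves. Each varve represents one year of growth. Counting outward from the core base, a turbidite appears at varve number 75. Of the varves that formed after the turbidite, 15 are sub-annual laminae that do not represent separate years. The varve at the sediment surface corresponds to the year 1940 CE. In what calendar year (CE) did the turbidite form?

1727 − 75 = 1652 varves lie beyond the turbidite toward the sediment surface.
Excluding 15 false varves: 1652 − 15 = 1637.
Counting back 1637 years from 1940 CE places the turbidite in 1940 − 1637 = 303 CE.

303 CE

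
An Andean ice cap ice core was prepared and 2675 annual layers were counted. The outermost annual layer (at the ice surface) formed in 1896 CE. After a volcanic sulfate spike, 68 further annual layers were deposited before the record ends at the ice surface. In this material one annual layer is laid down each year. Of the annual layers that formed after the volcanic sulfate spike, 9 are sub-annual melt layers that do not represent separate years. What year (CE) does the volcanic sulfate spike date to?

68 annual layers formed after the volcanic sulfate spike.
Excluding 9 false annual layers: 68 − 9 = 59.
Counting back 59 years from 1896 CE places the volcanic sulfate spike in 1896 − 59 = 1837 CE.

1837 CE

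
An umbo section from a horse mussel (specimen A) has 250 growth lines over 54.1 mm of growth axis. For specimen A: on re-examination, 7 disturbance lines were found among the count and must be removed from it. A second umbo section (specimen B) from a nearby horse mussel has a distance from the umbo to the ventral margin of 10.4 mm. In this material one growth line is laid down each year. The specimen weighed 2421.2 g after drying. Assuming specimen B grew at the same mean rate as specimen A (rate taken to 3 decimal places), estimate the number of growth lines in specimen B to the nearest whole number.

Specimen A: adjusted count: 250 − 7 = 243 growth lines.
A: 54.1 mm over 243 years gives 54.1 / 243 ≈ 0.223 mm/yr.
Specimen B: 10.4 mm / 0.223 mm per year = 46.64 years ≈ 47 growth lines.

47 growth lines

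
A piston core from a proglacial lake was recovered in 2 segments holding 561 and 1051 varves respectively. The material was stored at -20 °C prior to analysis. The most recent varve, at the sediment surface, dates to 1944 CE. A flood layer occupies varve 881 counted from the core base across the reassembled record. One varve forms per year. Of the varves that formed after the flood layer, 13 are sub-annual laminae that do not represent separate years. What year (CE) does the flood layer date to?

Total varves = 561 + 1051 = 1612.
Between varve 881 and the sediment surface there are 1612 − 881 = 731 varves.
731 − 13 false = 718 true varves after the flood layer.
The varve at the sediment surface is 1944 CE, so the flood layer dates to 1944 − 718 = 1226 CE.

1226 CE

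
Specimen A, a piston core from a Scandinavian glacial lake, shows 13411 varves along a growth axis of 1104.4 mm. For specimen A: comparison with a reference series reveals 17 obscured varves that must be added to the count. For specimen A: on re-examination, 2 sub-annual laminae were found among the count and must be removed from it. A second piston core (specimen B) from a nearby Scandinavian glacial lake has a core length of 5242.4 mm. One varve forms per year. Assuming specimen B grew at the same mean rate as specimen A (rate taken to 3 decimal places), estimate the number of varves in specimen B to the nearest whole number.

63932 varves

Specimen A: after corrections the count is 13411 − 2 + 17 = 13426 varves.
A: 1104.4 mm over 13426 years gives 1104.4 / 13426 ≈ 0.082 mm/year.
For B, 5242.4 / 0.082 = 63931.71 years ≈ 63932 varves.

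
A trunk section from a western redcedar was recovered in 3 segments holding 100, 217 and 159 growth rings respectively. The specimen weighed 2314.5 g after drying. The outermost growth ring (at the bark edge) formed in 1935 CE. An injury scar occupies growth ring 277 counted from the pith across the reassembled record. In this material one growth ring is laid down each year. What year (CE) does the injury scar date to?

Total growth rings = 100 + 217 + 159 = 476.
The injury scar sits at growth ring 277 from the pith, so 476 − 277 = 199 growth rings formed after it.
The growth ring at the bark edge is 1935 CE, so the injury scar dates to 1935 − 199 = 1736 CE.

1736 CE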